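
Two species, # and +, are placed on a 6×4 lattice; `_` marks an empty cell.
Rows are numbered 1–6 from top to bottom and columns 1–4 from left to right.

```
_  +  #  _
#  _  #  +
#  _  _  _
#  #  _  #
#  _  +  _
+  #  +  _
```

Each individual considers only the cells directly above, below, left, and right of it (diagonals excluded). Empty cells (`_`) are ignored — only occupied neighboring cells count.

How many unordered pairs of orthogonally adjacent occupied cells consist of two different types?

Scan each occupied cell's neighbors to the right and below so each pair is counted once.
Row 1: +(1,2)–#(1,3)≠ #(1,3)–#(2,3)=  → 1/2 unlike.
Row 2: #(2,1)–#(3,1)= #(2,3)–+(2,4)≠  → 1/2 unlike.
Row 3: #(3,1)–#(4,1)=  → 0/1 unlike.
Row 4: #(4,1)–#(4,2)= #(4,1)–#(5,1)=  → 0/2 unlike.
Row 5: #(5,1)–+(6,1)≠ +(5,3)–+(6,3)=  → 1/2 unlike.
Row 6: +(6,1)–#(6,2)≠ #(6,2)–+(6,3)≠  → 2/2 unlike.
Total adjacent occupied pairs: 11; unlike-type pairs: 5.

5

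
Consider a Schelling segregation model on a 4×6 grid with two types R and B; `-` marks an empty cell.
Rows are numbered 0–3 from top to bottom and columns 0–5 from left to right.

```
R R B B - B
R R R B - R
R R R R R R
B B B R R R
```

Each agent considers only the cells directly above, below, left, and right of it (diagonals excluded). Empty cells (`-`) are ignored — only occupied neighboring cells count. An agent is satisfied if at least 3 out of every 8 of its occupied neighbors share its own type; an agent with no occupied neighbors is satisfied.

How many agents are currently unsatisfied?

(0,0)R 2/2 ok
(0,1)R 2/3 ok
(0,2)B 1/3 unhappy
(0,3)B 2/2 ok
(0,5)B 0/1 unhappy
(1,0)R 3/3 ok
(1,1)R 4/4 ok
(1,2)R 2/4 ok
(1,3)B 1/3 unhappy
(1,5)R 1/2 ok
(2,0)R 2/3 ok
(2,1)R 3/4 ok
(2,2)R 3/4 ok
(2,3)R 3/4 ok
(2,4)R 3/3 ok
(2,5)R 3/3 ok
(3,0)B 1/2 ok
(3,1)B 2/3 ok
(3,2)B 1/3 unhappy
(3,3)R 2/3 ok
(3,4)R 3/3 ok
(3,5)R 2/2 ok
Unsatisfied: (0,2), (0,5), (1,3), (3,2) — 4 in total.

4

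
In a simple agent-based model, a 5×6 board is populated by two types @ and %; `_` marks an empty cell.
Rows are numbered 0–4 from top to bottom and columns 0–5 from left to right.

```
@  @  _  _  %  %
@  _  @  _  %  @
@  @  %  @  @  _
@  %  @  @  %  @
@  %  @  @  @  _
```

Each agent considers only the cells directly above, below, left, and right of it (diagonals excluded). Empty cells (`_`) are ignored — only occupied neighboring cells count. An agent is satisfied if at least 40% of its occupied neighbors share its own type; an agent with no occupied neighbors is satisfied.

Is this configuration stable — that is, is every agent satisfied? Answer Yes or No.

No

Row 0: (0,0)@ 2/2 satisfied · (0,1)@ 1/1 satisfied · (0,4)% 2/2 satisfied · (0,5)% 1/2 satisfied
Row 1: (1,0)@ 2/2 satisfied · (1,2)@ 0/1 not · (1,4)% 1/3 not · (1,5)@ 0/2 not
Row 2: (2,0)@ 3/3 satisfied · (2,1)@ 1/3 not · (2,2)% 0/4 not · (2,3)@ 2/3 satisfied · (2,4)@ 1/3 not
Row 3: (3,0)@ 2/3 satisfied · (3,1)% 1/4 not · (3,2)@ 2/4 satisfied · (3,3)@ 3/4 satisfied · (3,4)% 0/4 not · (3,5)@ 0/1 not
Row 4: (4,0)@ 1/2 satisfied · (4,1)% 1/3 not · (4,2)@ 2/3 satisfied · (4,3)@ 3/3 satisfied · (4,4)@ 1/2 satisfied
For instance (1,2) has only 0/1 same-type neighbors, below 2/5.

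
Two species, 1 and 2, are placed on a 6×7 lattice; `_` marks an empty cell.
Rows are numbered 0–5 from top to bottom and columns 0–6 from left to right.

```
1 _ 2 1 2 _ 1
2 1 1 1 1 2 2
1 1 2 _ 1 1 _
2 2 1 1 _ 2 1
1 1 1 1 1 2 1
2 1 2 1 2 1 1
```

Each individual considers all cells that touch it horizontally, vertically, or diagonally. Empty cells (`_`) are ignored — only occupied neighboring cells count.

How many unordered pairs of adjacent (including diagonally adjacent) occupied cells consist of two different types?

Scan each occupied cell's neighbors to the right and below (and the two forward diagonals) so each pair is counted once.
From row 0: 10 unlike of 15 pairs (running 10/15).
From row 1: 10 unlike of 20 pairs (running 20/35).
From row 2: 9 unlike of 15 pairs (running 29/50).
From row 3: 10 unlike of 20 pairs (running 39/70).
From row 4: 11 unlike of 25 pairs (running 50/95).
From row 5: 5 unlike of 6 pairs (running 55/101).
Total adjacent occupied pairs: 101; unlike-type pairs: 55.

55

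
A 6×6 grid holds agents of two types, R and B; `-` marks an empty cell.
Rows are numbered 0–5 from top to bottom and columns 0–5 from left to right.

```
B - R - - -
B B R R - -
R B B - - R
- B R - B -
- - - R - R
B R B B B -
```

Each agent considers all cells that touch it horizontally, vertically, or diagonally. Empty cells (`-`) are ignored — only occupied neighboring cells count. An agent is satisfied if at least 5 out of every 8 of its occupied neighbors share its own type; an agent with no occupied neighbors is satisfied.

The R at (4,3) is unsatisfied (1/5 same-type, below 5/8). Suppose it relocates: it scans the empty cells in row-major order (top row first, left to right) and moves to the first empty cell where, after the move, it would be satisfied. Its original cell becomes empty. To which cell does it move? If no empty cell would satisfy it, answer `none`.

(0,3)

Vacating (4,3). Empty cells in order:
  (0,1): 2/5 same-type → still unsatisfied.
  (0,3): 3/3 same-type → satisfied — stop here.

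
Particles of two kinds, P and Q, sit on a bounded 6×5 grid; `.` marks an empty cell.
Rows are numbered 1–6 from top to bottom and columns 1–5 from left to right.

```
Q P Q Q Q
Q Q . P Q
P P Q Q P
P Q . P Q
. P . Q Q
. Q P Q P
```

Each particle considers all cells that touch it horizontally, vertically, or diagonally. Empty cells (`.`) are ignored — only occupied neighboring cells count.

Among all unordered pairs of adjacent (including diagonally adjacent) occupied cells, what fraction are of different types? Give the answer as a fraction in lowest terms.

34/59

Scan each occupied cell's neighbors to the right and below (and the two forward diagonals) so each pair is counted once.
From row 1: 7 unlike of 14 pairs (running 7/14).
From row 2: 8 unlike of 12 pairs (running 15/26).
From row 3: 7 unlike of 14 pairs (running 22/40).
From row 4: 5 unlike of 8 pairs (running 27/48).
From row 5: 4 unlike of 8 pairs (running 31/56).
From row 6: 3 unlike of 3 pairs (running 34/59).
Total adjacent occupied pairs: 59; unlike-type pairs: 34.
34/59 is already in lowest terms.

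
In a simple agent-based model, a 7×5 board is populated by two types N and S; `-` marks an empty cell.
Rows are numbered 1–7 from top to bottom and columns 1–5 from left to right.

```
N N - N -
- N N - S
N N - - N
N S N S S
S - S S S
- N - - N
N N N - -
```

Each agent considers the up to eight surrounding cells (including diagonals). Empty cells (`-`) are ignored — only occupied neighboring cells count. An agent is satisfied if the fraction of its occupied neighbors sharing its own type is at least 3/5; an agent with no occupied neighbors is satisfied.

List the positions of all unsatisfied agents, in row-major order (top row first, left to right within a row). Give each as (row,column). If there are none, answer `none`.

(1,1)N 2/2 ✓
(1,2)N 3/3 ✓
(1,4)N 1/2 ✗
(2,2)N 5/5 ✓
(2,3)N 4/4 ✓
(2,5)S 0/2 ✗
(3,1)N 3/4 ✓
(3,2)N 5/6 ✓
(3,5)N 0/3 ✗
(4,1)N 2/4 ✗
(4,2)S 2/6 ✗
(4,3)N 1/5 ✗
(4,4)S 4/6 ✓
(4,5)S 3/4 ✓
(5,1)S 1/3 ✗
(5,3)S 3/5 ✓
(5,4)S 4/6 ✓
(5,5)S 3/4 ✓
(6,2)N 3/5 ✓
(6,5)N 0/2 ✗
(7,1)N 2/2 ✓
(7,2)N 3/3 ✓
(7,3)N 2/2 ✓

(1,4), (2,5), (3,5), (4,1), (4,2), (4,3), (5,1), (6,5)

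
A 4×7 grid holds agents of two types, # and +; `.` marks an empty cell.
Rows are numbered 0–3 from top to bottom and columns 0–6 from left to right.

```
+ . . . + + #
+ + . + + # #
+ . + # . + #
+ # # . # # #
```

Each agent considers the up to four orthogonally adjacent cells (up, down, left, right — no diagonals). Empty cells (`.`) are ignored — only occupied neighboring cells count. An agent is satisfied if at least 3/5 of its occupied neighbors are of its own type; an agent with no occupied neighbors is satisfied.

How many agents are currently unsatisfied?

10

(0,0)+ 1/1 ok
(0,4)+ 2/2 ok
(0,5)+ 1/3 unhappy
(0,6)# 1/2 unhappy
(1,0)+ 3/3 ok
(1,1)+ 1/1 ok
(1,3)+ 1/2 unhappy
(1,4)+ 2/3 ok
(1,5)# 1/4 unhappy
(1,6)# 3/3 ok
(2,0)+ 2/2 ok
(2,2)+ 0/2 unhappy
(2,3)# 0/2 unhappy
(2,5)+ 0/3 unhappy
(2,6)# 2/3 ok
(3,0)+ 1/2 unhappy
(3,1)# 1/2 unhappy
(3,2)# 1/2 unhappy
(3,4)# 1/1 ok
(3,5)# 2/3 ok
(3,6)# 2/2 ok
Unsatisfied: (0,5), (0,6), (1,3), (1,5), (2,2), (2,3), (2,5), (3,0), (3,1), (3,2) — 10 in total.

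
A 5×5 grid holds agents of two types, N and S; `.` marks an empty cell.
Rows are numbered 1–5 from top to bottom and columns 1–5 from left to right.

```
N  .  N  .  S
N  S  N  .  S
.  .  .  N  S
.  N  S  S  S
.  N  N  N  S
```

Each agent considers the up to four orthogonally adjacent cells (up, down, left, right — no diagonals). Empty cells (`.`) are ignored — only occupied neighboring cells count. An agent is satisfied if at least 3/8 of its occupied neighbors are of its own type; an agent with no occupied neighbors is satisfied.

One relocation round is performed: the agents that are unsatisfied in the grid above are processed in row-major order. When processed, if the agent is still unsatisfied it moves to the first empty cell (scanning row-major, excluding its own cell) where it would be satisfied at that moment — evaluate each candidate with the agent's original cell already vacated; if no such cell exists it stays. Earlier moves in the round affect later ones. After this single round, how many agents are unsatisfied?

Initially unsatisfied (in order): (2,2), (3,4), (4,3), (5,4).
  (2,2) → (1,4).
  (3,4) → (1,2).
  (4,3) → (2,4).
  (5,4) → (2,2).
Resulting grid:
N N N S S
N N N S S
. . . . S
. N . S S
. N N . S
All satisfied now.

0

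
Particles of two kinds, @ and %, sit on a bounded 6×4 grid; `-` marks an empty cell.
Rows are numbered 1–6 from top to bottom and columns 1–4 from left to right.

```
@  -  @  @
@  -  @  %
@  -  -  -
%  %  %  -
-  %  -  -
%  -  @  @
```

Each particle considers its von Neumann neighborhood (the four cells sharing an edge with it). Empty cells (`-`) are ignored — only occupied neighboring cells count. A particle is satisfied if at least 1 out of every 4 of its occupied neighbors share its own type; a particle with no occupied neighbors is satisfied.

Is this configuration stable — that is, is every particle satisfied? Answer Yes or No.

No

(1,1)@ 1/1 ok
(1,3)@ 2/2 ok
(1,4)@ 1/2 ok
(2,1)@ 2/2 ok
(2,3)@ 1/2 ok
(2,4)% 0/2 unhappy
(3,1)@ 1/2 ok
(4,1)% 1/2 ok
(4,2)% 3/3 ok
(4,3)% 1/1 ok
(5,2)% 1/1 ok
(6,1)% 0/0 ok
(6,3)@ 1/1 ok
(6,4)@ 1/1 ok
For instance (2,4) has only 0/2 same-type neighbors, below 1/4.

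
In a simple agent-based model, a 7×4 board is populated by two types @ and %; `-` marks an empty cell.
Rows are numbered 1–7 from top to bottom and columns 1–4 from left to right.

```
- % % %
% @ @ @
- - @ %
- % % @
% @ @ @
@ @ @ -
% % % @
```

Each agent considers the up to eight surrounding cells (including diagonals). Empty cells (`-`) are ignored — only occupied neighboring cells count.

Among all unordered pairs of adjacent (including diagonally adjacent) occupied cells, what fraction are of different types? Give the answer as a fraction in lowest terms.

31/58

Scan each occupied cell's neighbors to the right and below (and the two forward diagonals) so each pair is counted once.
Row 1: %(1,2)–%(1,3)= %(1,2)–@(2,2)≠ %(1,2)–@(2,3)≠ %(1,2)–%(2,1)= %(1,3)–%(1,4)= %(1,3)–@(2,3)≠ %(1,3)–@(2,4)≠ %(1,3)–@(2,2)≠ %(1,4)–@(2,4)≠ %(1,4)–@(2,3)≠  → 7/10 unlike.
Row 2: %(2,1)–@(2,2)≠ @(2,2)–@(2,3)= @(2,2)–@(3,3)= @(2,3)–@(2,4)= @(2,3)–@(3,3)= @(2,3)–%(3,4)≠ @(2,4)–%(3,4)≠ @(2,4)–@(3,3)=  → 3/8 unlike.
Row 3: @(3,3)–%(3,4)≠ @(3,3)–%(4,3)≠ @(3,3)–@(4,4)= @(3,3)–%(4,2)≠ %(3,4)–@(4,4)≠ %(3,4)–%(4,3)=  → 4/6 unlike.
Row 4: %(4,2)–%(4,3)= %(4,2)–@(5,2)≠ %(4,2)–@(5,3)≠ %(4,2)–%(5,1)= %(4,3)–@(4,4)≠ %(4,3)–@(5,3)≠ %(4,3)–@(5,4)≠ %(4,3)–@(5,2)≠ @(4,4)–@(5,4)= @(4,4)–@(5,3)=  → 6/10 unlike.
Row 5: %(5,1)–@(5,2)≠ %(5,1)–@(6,1)≠ %(5,1)–@(6,2)≠ @(5,2)–@(5,3)= @(5,2)–@(6,2)= @(5,2)–@(6,3)= @(5,2)–@(6,1)= @(5,3)–@(5,4)= @(5,3)–@(6,3)= @(5,3)–@(6,2)= @(5,4)–@(6,3)=  → 3/11 unlike.
Row 6: @(6,1)–@(6,2)= @(6,1)–%(7,1)≠ @(6,1)–%(7,2)≠ @(6,2)–@(6,3)= @(6,2)–%(7,2)≠ @(6,2)–%(7,3)≠ @(6,2)–%(7,1)≠ @(6,3)–%(7,3)≠ @(6,3)–@(7,4)= @(6,3)–%(7,2)≠  → 7/10 unlike.
Row 7: %(7,1)–%(7,2)= %(7,2)–%(7,3)= %(7,3)–@(7,4)≠  → 1/3 unlike.
Total adjacent occupied pairs: 58; unlike-type pairs: 31.
31/58 is already in lowest terms.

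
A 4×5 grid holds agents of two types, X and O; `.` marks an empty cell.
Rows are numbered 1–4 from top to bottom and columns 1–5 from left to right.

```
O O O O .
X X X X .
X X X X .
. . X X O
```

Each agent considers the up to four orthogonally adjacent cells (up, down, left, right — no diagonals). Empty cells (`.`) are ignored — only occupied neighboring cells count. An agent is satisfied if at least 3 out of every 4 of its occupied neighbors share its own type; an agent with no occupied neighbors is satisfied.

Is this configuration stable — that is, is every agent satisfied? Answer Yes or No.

No

(1,1)O 1/2 ✗
(1,2)O 2/3 ✗
(1,3)O 2/3 ✗
(1,4)O 1/2 ✗
(2,1)X 2/3 ✗
(2,2)X 3/4 ✓
(2,3)X 3/4 ✓
(2,4)X 2/3 ✗
(3,1)X 2/2 ✓
(3,2)X 3/3 ✓
(3,3)X 4/4 ✓
(3,4)X 3/3 ✓
(4,3)X 2/2 ✓
(4,4)X 2/3 ✗
(4,5)O 0/1 ✗
For instance (1,1) has only 1/2 same-type neighbors, below 3/4.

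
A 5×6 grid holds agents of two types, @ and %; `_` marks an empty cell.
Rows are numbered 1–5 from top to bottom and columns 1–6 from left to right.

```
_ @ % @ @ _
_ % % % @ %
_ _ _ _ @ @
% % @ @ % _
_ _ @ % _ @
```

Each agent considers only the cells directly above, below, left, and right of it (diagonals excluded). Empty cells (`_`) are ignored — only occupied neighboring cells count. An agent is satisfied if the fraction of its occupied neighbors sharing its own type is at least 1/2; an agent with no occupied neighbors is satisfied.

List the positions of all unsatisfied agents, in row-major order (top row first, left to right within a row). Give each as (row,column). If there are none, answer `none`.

(1,2)@ 0/2 not
(1,3)% 1/3 not
(1,4)@ 1/3 not
(1,5)@ 2/2 satisfied
(2,2)% 1/2 satisfied
(2,3)% 3/3 satisfied
(2,4)% 1/3 not
(2,5)@ 2/4 satisfied
(2,6)% 0/2 not
(3,5)@ 2/3 satisfied
(3,6)@ 1/2 satisfied
(4,1)% 1/1 satisfied
(4,2)% 1/2 satisfied
(4,3)@ 2/3 satisfied
(4,4)@ 1/3 not
(4,5)% 0/2 not
(5,3)@ 1/2 satisfied
(5,4)% 0/2 not
(5,6)@ 0/0 satisfied

(1,2), (1,3), (1,4), (2,4), (2,6), (4,4), (4,5), (5,4)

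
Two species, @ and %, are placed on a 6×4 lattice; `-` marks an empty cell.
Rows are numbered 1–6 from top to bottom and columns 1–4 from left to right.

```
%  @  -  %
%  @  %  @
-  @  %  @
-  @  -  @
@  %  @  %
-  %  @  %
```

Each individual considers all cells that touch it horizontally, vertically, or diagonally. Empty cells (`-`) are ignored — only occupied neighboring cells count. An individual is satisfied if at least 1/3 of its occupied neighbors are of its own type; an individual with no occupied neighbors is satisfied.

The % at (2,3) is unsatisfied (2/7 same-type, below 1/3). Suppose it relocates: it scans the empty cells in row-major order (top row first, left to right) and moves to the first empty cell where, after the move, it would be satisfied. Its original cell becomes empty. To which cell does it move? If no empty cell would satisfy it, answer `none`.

(4,3)

Vacating (2,3). Empty cells in order:
  (1,3): 1/4 same-type → still unsatisfied.
  (3,1): 1/4 same-type → still unsatisfied.
  (4,1): 1/4 same-type → still unsatisfied.
  (4,3): 3/8 same-type → satisfied — stop here.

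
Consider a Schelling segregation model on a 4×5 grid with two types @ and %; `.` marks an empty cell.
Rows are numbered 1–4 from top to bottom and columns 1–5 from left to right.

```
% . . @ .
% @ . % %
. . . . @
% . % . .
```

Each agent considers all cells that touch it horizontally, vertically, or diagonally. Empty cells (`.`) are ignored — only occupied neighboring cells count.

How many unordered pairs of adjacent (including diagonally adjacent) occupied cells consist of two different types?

6

Scan each occupied cell's neighbors to the right and below (and the two forward diagonals) so each pair is counted once.
From row 1: 3 unlike of 4 pairs (running 3/4).
From row 2: 3 unlike of 4 pairs (running 6/8).
Total adjacent occupied pairs: 8; unlike-type pairs: 6.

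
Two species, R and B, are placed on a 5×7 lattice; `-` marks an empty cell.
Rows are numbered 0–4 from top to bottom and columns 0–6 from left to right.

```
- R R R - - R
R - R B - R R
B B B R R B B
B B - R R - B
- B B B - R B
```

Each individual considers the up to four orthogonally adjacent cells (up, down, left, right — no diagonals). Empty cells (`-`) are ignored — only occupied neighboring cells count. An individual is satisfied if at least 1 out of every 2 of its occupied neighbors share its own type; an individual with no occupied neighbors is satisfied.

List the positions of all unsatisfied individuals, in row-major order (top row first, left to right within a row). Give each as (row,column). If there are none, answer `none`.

(0,1)R 1/1 ✓
(0,2)R 3/3 ✓
(0,3)R 1/2 ✓
(0,6)R 1/1 ✓
(1,0)R 0/1 ✗
(1,2)R 1/3 ✗
(1,3)B 0/3 ✗
(1,5)R 1/2 ✓
(1,6)R 2/3 ✓
(2,0)B 2/3 ✓
(2,1)B 3/3 ✓
(2,2)B 1/3 ✗
(2,3)R 2/4 ✓
(2,4)R 2/3 ✓
(2,5)B 1/3 ✗
(2,6)B 2/3 ✓
(3,0)B 2/2 ✓
(3,1)B 3/3 ✓
(3,3)R 2/3 ✓
(3,4)R 2/2 ✓
(3,6)B 2/2 ✓
(4,1)B 2/2 ✓
(4,2)B 2/2 ✓
(4,3)B 1/2 ✓
(4,5)R 0/1 ✗
(4,6)B 1/2 ✓

(1,0), (1,2), (1,3), (2,2), (2,5), (4,5)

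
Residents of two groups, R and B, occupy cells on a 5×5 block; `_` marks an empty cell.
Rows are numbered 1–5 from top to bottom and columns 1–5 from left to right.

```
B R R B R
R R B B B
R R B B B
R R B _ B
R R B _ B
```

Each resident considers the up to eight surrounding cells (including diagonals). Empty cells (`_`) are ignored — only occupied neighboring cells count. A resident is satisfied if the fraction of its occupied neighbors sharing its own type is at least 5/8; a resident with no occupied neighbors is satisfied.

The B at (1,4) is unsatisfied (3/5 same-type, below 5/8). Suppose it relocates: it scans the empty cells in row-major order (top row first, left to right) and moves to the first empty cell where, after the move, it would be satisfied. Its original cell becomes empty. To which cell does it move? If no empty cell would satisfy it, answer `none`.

Vacating (1,4). Empty cells in order:
  (4,4): 7/7 same-type → satisfied — stop here.

(4,4)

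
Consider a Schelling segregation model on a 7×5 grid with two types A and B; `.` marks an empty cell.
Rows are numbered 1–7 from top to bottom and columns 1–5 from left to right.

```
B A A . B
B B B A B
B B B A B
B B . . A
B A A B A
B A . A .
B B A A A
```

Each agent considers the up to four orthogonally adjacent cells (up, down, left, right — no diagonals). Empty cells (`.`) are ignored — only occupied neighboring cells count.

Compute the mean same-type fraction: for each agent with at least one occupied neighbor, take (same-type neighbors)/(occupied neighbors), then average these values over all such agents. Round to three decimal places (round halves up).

0.619

Row 1: (1,1)B 1/2 · (1,2)A 1/3 · (1,3)A 1/2 · (1,5)B 1/1
Row 2: (2,1)B 3/3 · (2,2)B 3/4 · (2,3)B 2/4 · (2,4)A 1/3 · (2,5)B 2/3
Row 3: (3,1)B 3/3 · (3,2)B 4/4 · (3,3)B 2/3 · (3,4)A 1/3 · (3,5)B 1/3
Row 4: (4,1)B 3/3 · (4,2)B 2/3 · (4,5)A 1/2
Row 5: (5,1)B 2/3 · (5,2)A 2/4 · (5,3)A 1/2 · (5,4)B 0/3 · (5,5)A 1/2
Row 6: (6,1)B 2/3 · (6,2)A 1/3 · (6,4)A 1/2
Row 7: (7,1)B 2/2 · (7,2)B 1/3 · (7,3)A 1/2 · (7,4)A 3/3 · (7,5)A 1/1
Sum over 30 agents: 1/2 + 1/3 + 1/2 + 1/1 + 3/3 + 3/4 + 2/4 + 1/3 + 2/3 + 3/3 + 4/4 + 2/3 + 1/3 + 1/3 + 3/3 + 2/3 + 1/2 + 2/3 + 2/4 + 1/2 + 0/3 + 1/2 + 2/3 + 1/3 + 1/2 + 2/2 + 1/3 + 1/2 + 3/3 + 1/1 = 223/12; mean = 223/12 ÷ 30 = 223/360 = 0.619444… → 0.619.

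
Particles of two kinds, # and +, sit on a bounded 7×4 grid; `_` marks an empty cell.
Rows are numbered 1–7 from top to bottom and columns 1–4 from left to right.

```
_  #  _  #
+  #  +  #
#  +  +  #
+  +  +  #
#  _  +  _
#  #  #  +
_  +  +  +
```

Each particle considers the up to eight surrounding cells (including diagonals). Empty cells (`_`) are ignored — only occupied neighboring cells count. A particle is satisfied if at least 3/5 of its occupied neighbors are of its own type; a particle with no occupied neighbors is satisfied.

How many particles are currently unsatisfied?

16

Row 1: (1,2)# 1/3 not · (1,4)# 1/2 not
Row 2: (2,1)+ 1/4 not · (2,2)# 2/6 not · (2,3)+ 2/7 not · (2,4)# 2/4 not
Row 3: (3,1)# 1/5 not · (3,2)+ 6/8 satisfied · (3,3)+ 4/8 not · (3,4)# 2/5 not
Row 4: (4,1)+ 2/4 not · (4,2)+ 5/7 satisfied · (4,3)+ 4/6 satisfied · (4,4)# 1/4 not
Row 5: (5,1)# 2/4 not · (5,3)+ 3/6 not
Row 6: (6,1)# 2/3 satisfied · (6,2)# 3/6 not · (6,3)# 1/6 not · (6,4)+ 3/4 satisfied
Row 7: (7,2)+ 1/4 not · (7,3)+ 3/5 satisfied · (7,4)+ 2/3 satisfied
Unsatisfied: (1,2), (1,4), (2,1), (2,2), (2,3), (2,4), (3,1), (3,3), (3,4), (4,1), (4,4), (5,1), (5,3), (6,2), (6,3), (7,2) — 16 in total.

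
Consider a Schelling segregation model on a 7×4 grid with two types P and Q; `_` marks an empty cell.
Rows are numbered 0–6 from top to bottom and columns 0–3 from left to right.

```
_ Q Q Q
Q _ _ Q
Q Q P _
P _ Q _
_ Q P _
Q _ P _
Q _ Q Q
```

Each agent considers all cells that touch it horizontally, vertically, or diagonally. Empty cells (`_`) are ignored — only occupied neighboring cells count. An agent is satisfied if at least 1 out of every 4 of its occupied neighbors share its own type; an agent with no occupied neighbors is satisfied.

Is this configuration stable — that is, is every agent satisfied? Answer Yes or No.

No

Row 0: (0,1)Q 2/2 ✓ · (0,2)Q 3/3 ✓ · (0,3)Q 2/2 ✓
Row 1: (1,0)Q 3/3 ✓ · (1,3)Q 2/3 ✓
Row 2: (2,0)Q 2/3 ✓ · (2,1)Q 3/5 ✓ · (2,2)P 0/3 ✗
Row 3: (3,0)P 0/3 ✗ · (3,2)Q 2/4 ✓
Row 4: (4,1)Q 2/5 ✓ · (4,2)P 1/3 ✓
Row 5: (5,0)Q 2/2 ✓ · (5,2)P 1/4 ✓
Row 6: (6,0)Q 1/1 ✓ · (6,2)Q 1/2 ✓ · (6,3)Q 1/2 ✓
For instance (2,2) has only 0/3 same-type neighbors, below 1/4.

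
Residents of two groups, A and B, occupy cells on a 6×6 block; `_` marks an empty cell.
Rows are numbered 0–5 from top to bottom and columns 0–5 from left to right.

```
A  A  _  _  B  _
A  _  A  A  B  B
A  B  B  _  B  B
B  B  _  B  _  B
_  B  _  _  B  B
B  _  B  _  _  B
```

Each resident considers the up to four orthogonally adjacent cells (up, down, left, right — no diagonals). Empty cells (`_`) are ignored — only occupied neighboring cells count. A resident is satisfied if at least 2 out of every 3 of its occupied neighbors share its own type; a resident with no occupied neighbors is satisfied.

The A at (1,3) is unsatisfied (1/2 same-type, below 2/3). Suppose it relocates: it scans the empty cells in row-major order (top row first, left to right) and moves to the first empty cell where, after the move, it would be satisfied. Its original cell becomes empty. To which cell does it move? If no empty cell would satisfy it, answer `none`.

(0,2)

Vacating (1,3). Empty cells in order:
  (0,2): 2/2 same-type → satisfied — stop here.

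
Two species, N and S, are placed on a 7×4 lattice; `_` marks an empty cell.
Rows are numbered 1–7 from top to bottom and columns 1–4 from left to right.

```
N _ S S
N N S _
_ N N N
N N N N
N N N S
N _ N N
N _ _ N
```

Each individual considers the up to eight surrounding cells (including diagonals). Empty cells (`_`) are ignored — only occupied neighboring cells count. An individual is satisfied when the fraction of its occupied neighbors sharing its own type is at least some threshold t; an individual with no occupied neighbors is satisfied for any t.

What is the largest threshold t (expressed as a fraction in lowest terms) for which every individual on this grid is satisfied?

0/1

Row 1: (1,1)N 2/2 · (1,3)S 2/3 · (1,4)S 2/2
Row 2: (2,1)N 3/3 · (2,2)N 4/6 · (2,3)S 2/6
Row 3: (3,2)N 6/7 · (3,3)N 6/7 · (3,4)N 3/4
Row 4: (4,1)N 4/4 · (4,2)N 7/7 · (4,3)N 7/8 · (4,4)N 4/5
Row 5: (5,1)N 4/4 · (5,2)N 7/7 · (5,3)N 6/7 · (5,4)S 0/5
Row 6: (6,1)N 3/3 · (6,3)N 4/5 · (6,4)N 3/4
Row 7: (7,1)N 1/1 · (7,4)N 2/2
The smallest same-type fraction is 0/5 at (5,4), which reduces to 0/1. Any threshold above that leaves this individual unsatisfied.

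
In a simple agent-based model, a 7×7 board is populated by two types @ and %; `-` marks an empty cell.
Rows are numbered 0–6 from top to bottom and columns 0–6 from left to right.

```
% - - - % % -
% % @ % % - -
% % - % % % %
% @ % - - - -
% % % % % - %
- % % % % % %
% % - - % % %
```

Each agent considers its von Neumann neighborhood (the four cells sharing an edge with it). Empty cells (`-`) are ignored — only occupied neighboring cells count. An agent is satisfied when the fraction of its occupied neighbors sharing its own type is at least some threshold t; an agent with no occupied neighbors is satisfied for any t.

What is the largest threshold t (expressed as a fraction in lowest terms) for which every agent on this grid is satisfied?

0/1

Row 0: (0,0)% 1/1 · (0,4)% 2/2 · (0,5)% 1/1
Row 1: (1,0)% 3/3 · (1,1)% 2/3 · (1,2)@ 0/2 · (1,3)% 2/3 · (1,4)% 3/3
Row 2: (2,0)% 3/3 · (2,1)% 2/3 · (2,3)% 2/2 · (2,4)% 3/3 · (2,5)% 2/2 · (2,6)% 1/1
Row 3: (3,0)% 2/3 · (3,1)@ 0/4 · (3,2)% 1/2
Row 4: (4,0)% 2/2 · (4,1)% 3/4 · (4,2)% 4/4 · (4,3)% 3/3 · (4,4)% 2/2 · (4,6)% 1/1
Row 5: (5,1)% 3/3 · (5,2)% 3/3 · (5,3)% 3/3 · (5,4)% 4/4 · (5,5)% 3/3 · (5,6)% 3/3
Row 6: (6,0)% 1/1 · (6,1)% 2/2 · (6,4)% 2/2 · (6,5)% 3/3 · (6,6)% 2/2
The smallest same-type fraction is 0/2 at (1,2), which reduces to 0/1. Any threshold above that leaves this agent unsatisfied.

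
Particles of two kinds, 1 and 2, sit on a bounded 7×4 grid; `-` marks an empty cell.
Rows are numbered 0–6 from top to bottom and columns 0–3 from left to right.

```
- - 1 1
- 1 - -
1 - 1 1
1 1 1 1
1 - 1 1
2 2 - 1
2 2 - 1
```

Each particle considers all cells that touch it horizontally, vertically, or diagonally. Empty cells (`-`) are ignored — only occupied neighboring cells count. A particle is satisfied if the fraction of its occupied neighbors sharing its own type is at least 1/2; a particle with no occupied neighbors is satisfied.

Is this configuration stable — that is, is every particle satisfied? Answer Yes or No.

Yes

(0,2)1 2/2 ok
(0,3)1 1/1 ok
(1,1)1 3/3 ok
(2,0)1 3/3 ok
(2,2)1 5/5 ok
(2,3)1 3/3 ok
(3,0)1 3/3 ok
(3,1)1 6/6 ok
(3,2)1 6/6 ok
(3,3)1 5/5 ok
(4,0)1 2/4 ok
(4,2)1 5/6 ok
(4,3)1 4/4 ok
(5,0)2 3/4 ok
(5,1)2 3/5 ok
(5,3)1 3/3 ok
(6,0)2 3/3 ok
(6,1)2 3/3 ok
(6,3)1 1/1 ok
All meet the threshold, so the configuration is stable.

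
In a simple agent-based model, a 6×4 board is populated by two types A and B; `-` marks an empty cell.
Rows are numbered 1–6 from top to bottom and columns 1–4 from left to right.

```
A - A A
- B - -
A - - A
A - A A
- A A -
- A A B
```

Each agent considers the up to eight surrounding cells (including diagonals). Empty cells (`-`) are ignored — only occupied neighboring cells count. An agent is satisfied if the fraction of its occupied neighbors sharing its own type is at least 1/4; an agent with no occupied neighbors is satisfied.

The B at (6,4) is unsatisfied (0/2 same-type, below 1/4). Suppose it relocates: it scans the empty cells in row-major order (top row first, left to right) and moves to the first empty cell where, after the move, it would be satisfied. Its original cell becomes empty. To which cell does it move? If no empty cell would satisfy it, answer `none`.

Vacating (6,4). Empty cells in order:
  (1,2): 1/3 same-type → satisfied — stop here.

(1,2)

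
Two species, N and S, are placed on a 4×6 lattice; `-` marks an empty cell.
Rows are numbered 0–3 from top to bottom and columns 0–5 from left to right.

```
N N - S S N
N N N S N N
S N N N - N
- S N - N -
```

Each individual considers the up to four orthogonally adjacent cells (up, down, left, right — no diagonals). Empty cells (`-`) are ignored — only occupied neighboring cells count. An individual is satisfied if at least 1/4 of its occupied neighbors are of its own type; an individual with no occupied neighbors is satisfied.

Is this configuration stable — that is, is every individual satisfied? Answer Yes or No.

(0,0)N 2/2 satisfied
(0,1)N 2/2 satisfied
(0,3)S 2/2 satisfied
(0,4)S 1/3 satisfied
(0,5)N 1/2 satisfied
(1,0)N 2/3 satisfied
(1,1)N 4/4 satisfied
(1,2)N 2/3 satisfied
(1,3)S 1/4 satisfied
(1,4)N 1/3 satisfied
(1,5)N 3/3 satisfied
(2,0)S 0/2 not
(2,1)N 2/4 satisfied
(2,2)N 4/4 satisfied
(2,3)N 1/2 satisfied
(2,5)N 1/1 satisfied
(3,1)S 0/2 not
(3,2)N 1/2 satisfied
(3,4)N 0/0 satisfied
For instance (2,0) has only 0/2 same-type neighbors, below 1/4.

No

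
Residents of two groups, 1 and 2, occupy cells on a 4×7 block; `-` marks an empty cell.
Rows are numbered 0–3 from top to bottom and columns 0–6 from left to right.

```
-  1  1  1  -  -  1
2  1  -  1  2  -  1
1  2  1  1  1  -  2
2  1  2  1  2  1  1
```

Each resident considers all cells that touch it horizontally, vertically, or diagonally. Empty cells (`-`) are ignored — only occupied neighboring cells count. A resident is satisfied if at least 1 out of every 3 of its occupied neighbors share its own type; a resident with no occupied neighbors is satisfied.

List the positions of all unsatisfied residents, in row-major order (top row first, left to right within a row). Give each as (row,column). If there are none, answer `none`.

(1,0), (1,4), (2,6), (3,2), (3,4)

(0,1)1 2/3 satisfied
(0,2)1 4/4 satisfied
(0,3)1 2/3 satisfied
(0,6)1 1/1 satisfied
(1,0)2 1/4 not
(1,1)1 4/6 satisfied
(1,3)1 5/6 satisfied
(1,4)2 0/4 not
(1,6)1 1/2 satisfied
(2,0)1 2/5 satisfied
(2,1)2 3/7 satisfied
(2,2)1 5/7 satisfied
(2,3)1 4/7 satisfied
(2,4)1 4/6 satisfied
(2,6)2 0/3 not
(3,0)2 1/3 satisfied
(3,1)1 2/5 satisfied
(3,2)2 1/5 not
(3,3)1 3/5 satisfied
(3,4)2 0/4 not
(3,5)1 2/4 satisfied
(3,6)1 1/2 satisfied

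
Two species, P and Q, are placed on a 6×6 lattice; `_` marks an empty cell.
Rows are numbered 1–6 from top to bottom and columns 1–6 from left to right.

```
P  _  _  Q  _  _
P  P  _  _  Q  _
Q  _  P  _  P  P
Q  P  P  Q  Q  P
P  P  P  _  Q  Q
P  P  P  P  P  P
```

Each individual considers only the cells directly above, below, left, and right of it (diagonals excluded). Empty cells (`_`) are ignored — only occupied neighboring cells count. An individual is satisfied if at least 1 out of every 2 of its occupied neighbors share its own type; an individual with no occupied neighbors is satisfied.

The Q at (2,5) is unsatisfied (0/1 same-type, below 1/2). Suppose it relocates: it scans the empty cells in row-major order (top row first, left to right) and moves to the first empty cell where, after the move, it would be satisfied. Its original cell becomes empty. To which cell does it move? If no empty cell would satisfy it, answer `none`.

(1,3)

Vacating (2,5). Empty cells in order:
  (1,2): 0/2 same-type → still unsatisfied.
  (1,3): 1/1 same-type → satisfied — stop here.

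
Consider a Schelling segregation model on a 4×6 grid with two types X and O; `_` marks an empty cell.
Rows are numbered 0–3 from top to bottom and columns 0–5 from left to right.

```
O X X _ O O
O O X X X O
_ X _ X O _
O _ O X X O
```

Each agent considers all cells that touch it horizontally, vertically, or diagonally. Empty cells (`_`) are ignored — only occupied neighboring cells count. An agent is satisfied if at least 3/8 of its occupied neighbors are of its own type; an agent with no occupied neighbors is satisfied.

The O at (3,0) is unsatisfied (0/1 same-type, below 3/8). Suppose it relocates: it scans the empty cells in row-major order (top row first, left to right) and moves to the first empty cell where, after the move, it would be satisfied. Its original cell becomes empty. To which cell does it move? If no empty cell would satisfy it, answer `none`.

(2,0)

Vacating (3,0). Empty cells in order:
  (0,3): 1/5 same-type → still unsatisfied.
  (2,0): 2/3 same-type → satisfied — stop here.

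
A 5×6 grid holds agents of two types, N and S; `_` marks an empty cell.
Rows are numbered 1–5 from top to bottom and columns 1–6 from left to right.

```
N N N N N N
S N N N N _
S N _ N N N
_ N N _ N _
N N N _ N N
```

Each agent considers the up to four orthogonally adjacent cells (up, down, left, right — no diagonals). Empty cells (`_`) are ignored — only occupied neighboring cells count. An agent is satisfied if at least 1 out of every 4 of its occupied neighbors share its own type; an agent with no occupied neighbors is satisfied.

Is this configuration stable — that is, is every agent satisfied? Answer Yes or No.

(1,1)N 1/2 ok
(1,2)N 3/3 ok
(1,3)N 3/3 ok
(1,4)N 3/3 ok
(1,5)N 3/3 ok
(1,6)N 1/1 ok
(2,1)S 1/3 ok
(2,2)N 3/4 ok
(2,3)N 3/3 ok
(2,4)N 4/4 ok
(2,5)N 3/3 ok
(3,1)S 1/2 ok
(3,2)N 2/3 ok
(3,4)N 2/2 ok
(3,5)N 4/4 ok
(3,6)N 1/1 ok
(4,2)N 3/3 ok
(4,3)N 2/2 ok
(4,5)N 2/2 ok
(5,1)N 1/1 ok
(5,2)N 3/3 ok
(5,3)N 2/2 ok
(5,5)N 2/2 ok
(5,6)N 1/1 ok
All meet the threshold, so the configuration is stable.

Yes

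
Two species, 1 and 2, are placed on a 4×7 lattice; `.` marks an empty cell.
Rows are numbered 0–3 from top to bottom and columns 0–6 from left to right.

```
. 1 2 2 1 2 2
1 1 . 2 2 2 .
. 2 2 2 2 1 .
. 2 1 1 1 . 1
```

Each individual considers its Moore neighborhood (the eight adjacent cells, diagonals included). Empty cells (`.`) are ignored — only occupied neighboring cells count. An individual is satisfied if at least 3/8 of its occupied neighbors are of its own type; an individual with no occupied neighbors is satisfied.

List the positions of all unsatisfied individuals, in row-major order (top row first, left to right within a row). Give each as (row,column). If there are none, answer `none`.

Row 0: (0,1)1 2/3 ok · (0,2)2 2/4 ok · (0,3)2 3/4 ok · (0,4)1 0/5 unhappy · (0,5)2 3/4 ok · (0,6)2 2/2 ok
Row 1: (1,0)1 2/3 ok · (1,1)1 2/5 ok · (1,3)2 6/7 ok · (1,4)2 6/8 ok · (1,5)2 4/6 ok
Row 2: (2,1)2 2/5 ok · (2,2)2 4/7 ok · (2,3)2 4/7 ok · (2,4)2 4/7 ok · (2,5)1 2/5 ok
Row 3: (3,1)2 2/3 ok · (3,2)1 1/5 unhappy · (3,3)1 2/5 ok · (3,4)1 2/4 ok · (3,6)1 1/1 ok

(0,4), (3,2)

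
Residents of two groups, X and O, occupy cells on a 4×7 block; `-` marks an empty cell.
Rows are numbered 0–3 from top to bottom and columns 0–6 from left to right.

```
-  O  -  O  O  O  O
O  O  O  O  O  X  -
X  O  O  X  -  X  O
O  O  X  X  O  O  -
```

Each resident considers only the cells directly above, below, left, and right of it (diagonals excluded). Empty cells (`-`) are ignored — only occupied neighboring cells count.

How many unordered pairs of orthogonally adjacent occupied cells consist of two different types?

Scan each occupied cell's neighbors to the right and below so each pair is counted once.
From row 0: 1 unlike of 7 pairs (running 1/7).
From row 1: 3 unlike of 10 pairs (running 4/17).
From row 2: 6 unlike of 9 pairs (running 10/26).
From row 3: 2 unlike of 5 pairs (running 12/31).
Total adjacent occupied pairs: 31; unlike-type pairs: 12.

12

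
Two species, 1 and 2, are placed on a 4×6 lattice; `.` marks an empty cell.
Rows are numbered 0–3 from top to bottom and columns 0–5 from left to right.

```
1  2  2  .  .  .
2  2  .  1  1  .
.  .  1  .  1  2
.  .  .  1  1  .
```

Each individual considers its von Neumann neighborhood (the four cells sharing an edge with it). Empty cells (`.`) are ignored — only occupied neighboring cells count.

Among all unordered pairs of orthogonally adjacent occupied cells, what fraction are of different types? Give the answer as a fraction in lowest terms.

Scan each occupied cell's neighbors to the right and below so each pair is counted once.
Row 0: 1(0,0)–2(0,1)≠ 1(0,0)–2(1,0)≠ 2(0,1)–2(0,2)= 2(0,1)–2(1,1)=  → 2/4 unlike.
Row 1: 2(1,0)–2(1,1)= 1(1,3)–1(1,4)= 1(1,4)–1(2,4)=  → 0/3 unlike.
Row 2: 1(2,4)–2(2,5)≠ 1(2,4)–1(3,4)=  → 1/2 unlike.
Row 3: 1(3,3)–1(3,4)=  → 0/1 unlike.
Total adjacent occupied pairs: 10; unlike-type pairs: 3.
3/10 is already in lowest terms.

3/10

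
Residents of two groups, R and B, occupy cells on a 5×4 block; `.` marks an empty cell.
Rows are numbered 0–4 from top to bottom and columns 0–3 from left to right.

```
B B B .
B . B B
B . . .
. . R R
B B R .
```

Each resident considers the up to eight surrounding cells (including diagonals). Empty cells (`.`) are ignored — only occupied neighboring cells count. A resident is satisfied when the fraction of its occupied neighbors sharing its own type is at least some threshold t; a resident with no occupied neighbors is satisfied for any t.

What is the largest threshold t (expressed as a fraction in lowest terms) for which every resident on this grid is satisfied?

(0,0)B 2/2
(0,1)B 4/4
(0,2)B 3/3
(1,0)B 3/3
(1,2)B 3/3
(1,3)B 2/2
(2,0)B 1/1
(3,2)R 2/3
(3,3)R 2/2
(4,0)B 1/1
(4,1)B 1/3
(4,2)R 2/3
The smallest same-type fraction is 1/3 at (4,1), which reduces to 1/3. Any threshold above that leaves this resident unsatisfied.

1/3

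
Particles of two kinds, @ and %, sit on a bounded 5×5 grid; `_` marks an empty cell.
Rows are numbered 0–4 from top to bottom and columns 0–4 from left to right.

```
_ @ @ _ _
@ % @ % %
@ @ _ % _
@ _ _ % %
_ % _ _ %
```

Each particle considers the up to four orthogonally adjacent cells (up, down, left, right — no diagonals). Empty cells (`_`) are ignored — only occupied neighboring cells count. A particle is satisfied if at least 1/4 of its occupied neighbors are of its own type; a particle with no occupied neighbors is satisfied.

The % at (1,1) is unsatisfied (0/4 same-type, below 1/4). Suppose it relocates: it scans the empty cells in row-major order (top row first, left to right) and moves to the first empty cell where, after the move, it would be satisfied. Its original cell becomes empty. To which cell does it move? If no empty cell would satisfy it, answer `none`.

(0,3)

Vacating (1,1). Empty cells in order:
  (0,0): 0/2 same-type → still unsatisfied.
  (0,3): 1/2 same-type → satisfied — stop here.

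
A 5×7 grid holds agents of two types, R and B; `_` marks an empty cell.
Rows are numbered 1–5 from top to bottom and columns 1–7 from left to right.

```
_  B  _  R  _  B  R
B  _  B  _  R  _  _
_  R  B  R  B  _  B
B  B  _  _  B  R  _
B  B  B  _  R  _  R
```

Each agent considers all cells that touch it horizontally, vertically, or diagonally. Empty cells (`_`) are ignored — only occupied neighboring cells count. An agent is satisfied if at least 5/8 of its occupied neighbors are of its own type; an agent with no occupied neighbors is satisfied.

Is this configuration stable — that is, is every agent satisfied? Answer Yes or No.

No

Row 1: (1,2)B 2/2 satisfied · (1,4)R 1/2 not · (1,6)B 0/2 not · (1,7)R 0/1 not
Row 2: (2,1)B 1/2 not · (2,3)B 2/5 not · (2,5)R 2/4 not
Row 3: (3,2)R 0/5 not · (3,3)B 2/4 not · (3,4)R 1/5 not · (3,5)B 1/4 not · (3,7)B 0/1 not
Row 4: (4,1)B 3/4 satisfied · (4,2)B 5/6 satisfied · (4,5)B 1/4 not · (4,6)R 2/5 not
Row 5: (5,1)B 3/3 satisfied · (5,2)B 4/4 satisfied · (5,3)B 2/2 satisfied · (5,5)R 1/2 not · (5,7)R 1/1 satisfied
For instance (1,4) has only 1/2 same-type neighbors, below 5/8.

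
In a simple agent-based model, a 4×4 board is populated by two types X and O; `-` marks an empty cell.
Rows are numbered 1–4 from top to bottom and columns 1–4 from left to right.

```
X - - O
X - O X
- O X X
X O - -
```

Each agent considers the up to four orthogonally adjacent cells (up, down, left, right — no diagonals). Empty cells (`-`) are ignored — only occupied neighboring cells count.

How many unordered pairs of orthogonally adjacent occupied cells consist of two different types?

5

Scan each occupied cell's neighbors to the right and below so each pair is counted once.
From row 1: 1 unlike of 2 pairs (running 1/2).
From row 2: 2 unlike of 3 pairs (running 3/5).
From row 3: 1 unlike of 3 pairs (running 4/8).
From row 4: 1 unlike of 1 pairs (running 5/9).
Total adjacent occupied pairs: 9; unlike-type pairs: 5.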